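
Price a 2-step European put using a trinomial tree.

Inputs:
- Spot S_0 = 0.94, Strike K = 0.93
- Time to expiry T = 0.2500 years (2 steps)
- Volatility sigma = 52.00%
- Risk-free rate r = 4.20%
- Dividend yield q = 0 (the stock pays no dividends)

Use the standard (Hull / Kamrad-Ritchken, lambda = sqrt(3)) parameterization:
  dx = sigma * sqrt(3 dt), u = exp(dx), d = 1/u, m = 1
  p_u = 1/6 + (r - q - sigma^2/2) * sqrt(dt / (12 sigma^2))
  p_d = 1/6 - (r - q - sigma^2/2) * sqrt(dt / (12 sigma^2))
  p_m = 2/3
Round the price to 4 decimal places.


dt = T/N = 0.125000; dx = sigma*sqrt(3*dt) = 0.318434
u = exp(dx) = 1.374972; d = 1/u = 0.727287
p_u = 0.148374, p_m = 0.666667, p_d = 0.184959
Discount per step: exp(-r*dt) = 0.994764
Stock lattice S(k, j) with j the centered position index:
  k=0: S(0,+0) = 0.9400
  k=1: S(1,-1) = 0.6837; S(1,+0) = 0.9400; S(1,+1) = 1.2925
  k=2: S(2,-2) = 0.4972; S(2,-1) = 0.6837; S(2,+0) = 0.9400; S(2,+1) = 1.2925; S(2,+2) = 1.7771
Terminal payoffs V(N, j) = max(K - S_T, 0):
  V(2,-2) = 0.432790; V(2,-1) = 0.246350; V(2,+0) = 0.000000; V(2,+1) = 0.000000; V(2,+2) = 0.000000
Backward induction: V(k, j) = exp(-r*dt) * [p_u * V(k+1, j+1) + p_m * V(k+1, j) + p_d * V(k+1, j-1)]
  V(1,-1) = exp(-r*dt) * [p_u*0.000000 + p_m*0.246350 + p_d*0.432790] = 0.243003
  V(1,+0) = exp(-r*dt) * [p_u*0.000000 + p_m*0.000000 + p_d*0.246350] = 0.045326
  V(1,+1) = exp(-r*dt) * [p_u*0.000000 + p_m*0.000000 + p_d*0.000000] = 0.000000
  V(0,+0) = exp(-r*dt) * [p_u*0.000000 + p_m*0.045326 + p_d*0.243003] = 0.074769

Answer: Price = V(0,0) = 0.0748


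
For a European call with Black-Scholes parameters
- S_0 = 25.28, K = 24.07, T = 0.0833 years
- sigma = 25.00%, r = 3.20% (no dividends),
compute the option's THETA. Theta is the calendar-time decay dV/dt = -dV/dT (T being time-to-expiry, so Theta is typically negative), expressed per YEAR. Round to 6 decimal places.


Answer: Theta = -3.867845

Derivation:
d1 = 0.7527757322; d2 = 0.6806213837
phi(d1) = 0.3005100189; exp(-qT) = 1.0000000000; exp(-rT) = 0.9973379496
Theta = -S*exp(-qT)*phi(d1)*sigma/(2*sqrt(T)) - r*K*exp(-rT)*N(d2) + q*S*exp(-qT)*N(d1)
N(d1) = 0.7742076540; N(d2) = 0.7519444537; sqrt(T) = 0.2886173938
Term 1 = -25.2800 * 1.0000000000 * 0.3005100189 * 0.2500 / (2 * 0.2886173938) = -3.2902093918
Term 2 = -0.0320 * 24.0700 * 0.9973379496 * 0.7519444537 = -0.5776358958
Term 3 = 0 (no dividend yield, q = 0)
Theta = -3.2902093918 + (-0.5776358958) + (0.0000000000) = -3.867845


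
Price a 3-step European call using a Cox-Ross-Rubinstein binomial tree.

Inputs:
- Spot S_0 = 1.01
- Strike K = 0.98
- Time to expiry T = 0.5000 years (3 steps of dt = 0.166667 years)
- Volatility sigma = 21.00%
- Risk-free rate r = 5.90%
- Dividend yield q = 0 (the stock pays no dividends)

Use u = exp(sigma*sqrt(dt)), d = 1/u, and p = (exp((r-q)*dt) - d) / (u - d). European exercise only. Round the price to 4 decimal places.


dt = T/N = 0.166667
u = exp(sigma*sqrt(dt)) = 1.089514; d = 1/u = 0.917840
p = (exp((r-q)*dt) - d) / (u - d) = 0.536142
Discount per step: exp(-r*dt) = 0.990215
Stock lattice S(k, i) with i counting down-moves:
  k=0: S(0,0) = 1.0100
  k=1: S(1,0) = 1.1004; S(1,1) = 0.9270
  k=2: S(2,0) = 1.1989; S(2,1) = 1.0100; S(2,2) = 0.8509
  k=3: S(3,0) = 1.3062; S(3,1) = 1.1004; S(3,2) = 0.9270; S(3,3) = 0.7809
Terminal payoffs V(N, i) = max(S_T - K, 0):
  V(3,0) = 0.326232; V(3,1) = 0.120410; V(3,2) = 0.000000; V(3,3) = 0.000000
Backward induction: V(k, i) = exp(-r*dt) * [p * V(k+1, i) + (1-p) * V(k+1, i+1)].
  V(2,0) = exp(-r*dt) * [p*0.326232 + (1-p)*0.120410] = 0.228502
  V(2,1) = exp(-r*dt) * [p*0.120410 + (1-p)*0.000000] = 0.063925
  V(2,2) = exp(-r*dt) * [p*0.000000 + (1-p)*0.000000] = 0.000000
  V(1,0) = exp(-r*dt) * [p*0.228502 + (1-p)*0.063925] = 0.150672
  V(1,1) = exp(-r*dt) * [p*0.063925 + (1-p)*0.000000] = 0.033937
  V(0,0) = exp(-r*dt) * [p*0.150672 + (1-p)*0.033937] = 0.095579

Answer: Price = V(0,0) = 0.0956


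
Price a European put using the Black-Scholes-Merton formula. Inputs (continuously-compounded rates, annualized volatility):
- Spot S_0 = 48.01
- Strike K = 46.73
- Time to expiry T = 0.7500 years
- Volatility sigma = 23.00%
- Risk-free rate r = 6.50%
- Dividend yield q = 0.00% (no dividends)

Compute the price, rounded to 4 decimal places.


d1 = (ln(S/K) + (r - q + 0.5*sigma^2) * T) / (sigma * sqrt(T)) = 0.48000633
d2 = d1 - sigma * sqrt(T) = 0.28082049
exp(-rT) = 0.95241920; exp(-qT) = 1.00000000
P = K * exp(-rT) * N(-d2) - S_0 * exp(-qT) * N(-d1)
N(-d1) = 0.31561145; N(-d2) = 0.38942404
P = 46.7300 * 0.95241920 * 0.38942404 - 48.0100 * 1.00000000 * 0.31561145 = 2.1794

Answer: Price = 2.1794


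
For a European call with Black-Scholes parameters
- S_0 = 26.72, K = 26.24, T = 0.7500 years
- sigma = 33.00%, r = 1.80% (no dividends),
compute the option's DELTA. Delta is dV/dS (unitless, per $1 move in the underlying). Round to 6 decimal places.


Answer: Delta = 0.600083

Derivation:
d1 = 0.2535613371; d2 = -0.0322270461
phi(d1) = 0.3863215562; exp(-qT) = 1.0000000000; exp(-rT) = 0.9865907163
N(d1) = 0.6000827655
Delta = exp(-qT) * N(d1) = 1.0000000000 * 0.6000827655 = 0.600083


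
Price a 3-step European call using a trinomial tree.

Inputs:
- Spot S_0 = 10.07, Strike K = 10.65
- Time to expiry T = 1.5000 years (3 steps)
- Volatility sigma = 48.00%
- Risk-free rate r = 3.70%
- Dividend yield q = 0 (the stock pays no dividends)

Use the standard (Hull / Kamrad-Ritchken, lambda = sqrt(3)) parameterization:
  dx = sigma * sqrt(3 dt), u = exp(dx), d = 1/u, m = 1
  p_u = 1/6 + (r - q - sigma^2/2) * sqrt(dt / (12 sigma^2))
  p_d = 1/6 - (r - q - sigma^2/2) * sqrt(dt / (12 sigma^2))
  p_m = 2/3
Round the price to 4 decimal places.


dt = T/N = 0.500000; dx = sigma*sqrt(3*dt) = 0.587878
u = exp(dx) = 1.800164; d = 1/u = 0.555505
p_u = 0.133411, p_m = 0.666667, p_d = 0.199922
Discount per step: exp(-r*dt) = 0.981670
Stock lattice S(k, j) with j the centered position index:
  k=0: S(0,+0) = 10.0700
  k=1: S(1,-1) = 5.5939; S(1,+0) = 10.0700; S(1,+1) = 18.1276
  k=2: S(2,-2) = 3.1075; S(2,-1) = 5.5939; S(2,+0) = 10.0700; S(2,+1) = 18.1276; S(2,+2) = 32.6327
  k=3: S(3,-3) = 1.7262; S(3,-2) = 3.1075; S(3,-1) = 5.5939; S(3,+0) = 10.0700; S(3,+1) = 18.1276; S(3,+2) = 32.6327; S(3,+3) = 58.7443
Terminal payoffs V(N, j) = max(S_T - K, 0):
  V(3,-3) = 0.000000; V(3,-2) = 0.000000; V(3,-1) = 0.000000; V(3,+0) = 0.000000; V(3,+1) = 7.477647; V(3,+2) = 21.982730; V(3,+3) = 48.094253
Backward induction: V(k, j) = exp(-r*dt) * [p_u * V(k+1, j+1) + p_m * V(k+1, j) + p_d * V(k+1, j-1)]
  V(2,-2) = exp(-r*dt) * [p_u*0.000000 + p_m*0.000000 + p_d*0.000000] = 0.000000
  V(2,-1) = exp(-r*dt) * [p_u*0.000000 + p_m*0.000000 + p_d*0.000000] = 0.000000
  V(2,+0) = exp(-r*dt) * [p_u*7.477647 + p_m*0.000000 + p_d*0.000000] = 0.979318
  V(2,+1) = exp(-r*dt) * [p_u*21.982730 + p_m*7.477647 + p_d*0.000000] = 7.772712
  V(2,+2) = exp(-r*dt) * [p_u*48.094253 + p_m*21.982730 + p_d*7.477647] = 22.152782
  V(1,-1) = exp(-r*dt) * [p_u*0.979318 + p_m*0.000000 + p_d*0.000000] = 0.128257
  V(1,+0) = exp(-r*dt) * [p_u*7.772712 + p_m*0.979318 + p_d*0.000000] = 1.658872
  V(1,+1) = exp(-r*dt) * [p_u*22.152782 + p_m*7.772712 + p_d*0.979318] = 8.180286
  V(0,+0) = exp(-r*dt) * [p_u*8.180286 + p_m*1.658872 + p_d*0.128257] = 2.182155

Answer: Price = V(0,0) = 2.1822


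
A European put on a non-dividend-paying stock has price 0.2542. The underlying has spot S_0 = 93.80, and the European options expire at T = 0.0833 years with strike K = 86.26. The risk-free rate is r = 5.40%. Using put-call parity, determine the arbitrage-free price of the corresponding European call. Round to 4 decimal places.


Put-call parity: C - P = S_0 * exp(-qT) - K * exp(-rT).
S_0 * exp(-qT) = 93.8000 * 1.00000000 = 93.80000000
K * exp(-rT) = 86.2600 * 0.99551190 = 85.87285664
C = P + S*exp(-qT) - K*exp(-rT)
C = 0.2542 + 93.80000000 - 85.87285664 = 8.1813

Answer: Call price = 8.1813


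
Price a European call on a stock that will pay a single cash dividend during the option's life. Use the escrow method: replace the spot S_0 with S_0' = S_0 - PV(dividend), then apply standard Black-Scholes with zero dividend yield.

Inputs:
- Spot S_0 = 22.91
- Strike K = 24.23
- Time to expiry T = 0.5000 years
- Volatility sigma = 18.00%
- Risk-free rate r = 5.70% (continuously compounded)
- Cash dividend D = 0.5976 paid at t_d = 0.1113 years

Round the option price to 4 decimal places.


PV(D) = D * exp(-r * t_d) = 0.5976 * 0.99367598 = 0.59382077
S_0' = S_0 - PV(D) = 22.9100 - 0.59382077 = 22.31617923
d1 = (ln(S_0'/K) + (r + sigma^2/2)*T) / (sigma*sqrt(T)) = -0.35889278
d2 = d1 - sigma*sqrt(T) = -0.48617200
exp(-rT) = 0.97190229
N(d1) = 0.35983765; N(d2) = 0.31342261
C = S_0' * N(d1) - K * exp(-rT) * N(d2) = 22.31617923 * 0.35983765 - 24.2300 * 0.97190229 * 0.31342261 = 0.6494

Answer: Price = 0.6494


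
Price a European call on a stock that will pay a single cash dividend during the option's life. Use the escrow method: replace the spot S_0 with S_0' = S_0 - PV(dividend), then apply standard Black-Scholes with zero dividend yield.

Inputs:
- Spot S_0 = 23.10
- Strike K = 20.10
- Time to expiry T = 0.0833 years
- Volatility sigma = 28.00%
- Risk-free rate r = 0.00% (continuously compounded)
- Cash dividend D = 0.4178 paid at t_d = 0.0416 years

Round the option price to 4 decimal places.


Answer: Price = 2.6333

Derivation:
PV(D) = D * exp(-r * t_d) = 0.4178 * 1.00000000 = 0.41780000
S_0' = S_0 - PV(D) = 23.1000 - 0.41780000 = 22.68220000
d1 = (ln(S_0'/K) + (r + sigma^2/2)*T) / (sigma*sqrt(T)) = 1.53596847
d2 = d1 - sigma*sqrt(T) = 1.45515560
exp(-rT) = 1.00000000
N(d1) = 0.93772694; N(d2) = 0.92718691
C = S_0' * N(d1) - K * exp(-rT) * N(d2) = 22.68220000 * 0.93772694 - 20.1000 * 1.00000000 * 0.92718691 = 2.6333


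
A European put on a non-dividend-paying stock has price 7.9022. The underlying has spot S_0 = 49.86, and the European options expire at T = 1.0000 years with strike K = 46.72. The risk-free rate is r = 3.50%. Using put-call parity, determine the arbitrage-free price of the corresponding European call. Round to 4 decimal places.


Answer: Call price = 12.6491

Derivation:
Put-call parity: C - P = S_0 * exp(-qT) - K * exp(-rT).
S_0 * exp(-qT) = 49.8600 * 1.00000000 = 49.86000000
K * exp(-rT) = 46.7200 * 0.96560542 = 45.11308505
C = P + S*exp(-qT) - K*exp(-rT)
C = 7.9022 + 49.86000000 - 45.11308505 = 12.6491


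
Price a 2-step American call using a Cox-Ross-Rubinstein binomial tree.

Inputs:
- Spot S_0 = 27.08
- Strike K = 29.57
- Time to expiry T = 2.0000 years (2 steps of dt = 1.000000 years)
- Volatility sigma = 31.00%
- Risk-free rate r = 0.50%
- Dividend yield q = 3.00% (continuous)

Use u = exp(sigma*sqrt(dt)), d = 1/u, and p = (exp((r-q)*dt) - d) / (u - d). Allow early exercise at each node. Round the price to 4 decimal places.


Answer: Price = V(0,0) = 3.0309

Derivation:
dt = T/N = 1.000000
u = exp(sigma*sqrt(dt)) = 1.363425; d = 1/u = 0.733447
p = (exp((r-q)*dt) - d) / (u - d) = 0.383923
Discount per step: exp(-r*dt) = 0.995012
Stock lattice S(k, i) with i counting down-moves:
  k=0: S(0,0) = 27.0800
  k=1: S(1,0) = 36.9216; S(1,1) = 19.8617
  k=2: S(2,0) = 50.3398; S(2,1) = 27.0800; S(2,2) = 14.5675
Terminal payoffs V(N, i) = max(S_T - K, 0):
  V(2,0) = 20.769771; V(2,1) = 0.000000; V(2,2) = 0.000000
Backward induction: V(k, i) = exp(-r*dt) * [p * V(k+1, i) + (1-p) * V(k+1, i+1)]; then take max(V_cont, immediate exercise) for American.
  V(1,0) = exp(-r*dt) * [p*20.769771 + (1-p)*0.000000] = 7.934218; exercise = 7.351552; V(1,0) = max -> 7.934218
  V(1,1) = exp(-r*dt) * [p*0.000000 + (1-p)*0.000000] = 0.000000; exercise = 0.000000; V(1,1) = max -> 0.000000
  V(0,0) = exp(-r*dt) * [p*7.934218 + (1-p)*0.000000] = 3.030934; exercise = 0.000000; V(0,0) = max -> 3.030934


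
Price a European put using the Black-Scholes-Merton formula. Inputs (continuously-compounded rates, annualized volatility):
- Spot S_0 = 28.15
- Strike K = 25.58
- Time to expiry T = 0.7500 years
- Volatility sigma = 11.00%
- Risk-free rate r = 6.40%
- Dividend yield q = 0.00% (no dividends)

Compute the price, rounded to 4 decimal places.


Answer: Price = 0.0716

Derivation:
d1 = (ln(S/K) + (r - q + 0.5*sigma^2) * T) / (sigma * sqrt(T)) = 1.55647396
d2 = d1 - sigma * sqrt(T) = 1.46121116
exp(-rT) = 0.95313379; exp(-qT) = 1.00000000
P = K * exp(-rT) * N(-d2) - S_0 * exp(-qT) * N(-d1)
N(-d1) = 0.05979772; N(-d2) = 0.07197875
P = 25.5800 * 0.95313379 * 0.07197875 - 28.1500 * 1.00000000 * 0.05979772 = 0.0716


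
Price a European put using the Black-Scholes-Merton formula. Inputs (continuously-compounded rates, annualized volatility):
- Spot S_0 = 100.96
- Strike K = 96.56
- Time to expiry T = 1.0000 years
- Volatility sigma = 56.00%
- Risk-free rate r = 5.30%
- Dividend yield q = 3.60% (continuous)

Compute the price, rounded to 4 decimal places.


Answer: Price = 18.0508

Derivation:
d1 = (ln(S/K) + (r - q + 0.5*sigma^2) * T) / (sigma * sqrt(T)) = 0.38992825
d2 = d1 - sigma * sqrt(T) = -0.17007175
exp(-rT) = 0.94838001; exp(-qT) = 0.96464029
P = K * exp(-rT) * N(-d2) - S_0 * exp(-qT) * N(-d1)
N(-d1) = 0.34829480; N(-d2) = 0.56752314
P = 96.5600 * 0.94838001 * 0.56752314 - 100.9600 * 0.96464029 * 0.34829480 = 18.0508


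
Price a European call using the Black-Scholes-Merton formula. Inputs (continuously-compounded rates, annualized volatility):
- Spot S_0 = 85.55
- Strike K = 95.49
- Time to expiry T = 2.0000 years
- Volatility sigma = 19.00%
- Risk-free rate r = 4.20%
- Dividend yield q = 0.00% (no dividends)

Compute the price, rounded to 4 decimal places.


Answer: Price = 8.1827

Derivation:
d1 = (ln(S/K) + (r - q + 0.5*sigma^2) * T) / (sigma * sqrt(T)) = 0.03788407
d2 = d1 - sigma * sqrt(T) = -0.23081651
exp(-rT) = 0.91943126; exp(-qT) = 1.00000000
C = S_0 * exp(-qT) * N(d1) - K * exp(-rT) * N(d2)
N(d1) = 0.51510994; N(d2) = 0.40872868
C = 85.5500 * 1.00000000 * 0.51510994 - 95.4900 * 0.91943126 * 0.40872868 = 8.1827


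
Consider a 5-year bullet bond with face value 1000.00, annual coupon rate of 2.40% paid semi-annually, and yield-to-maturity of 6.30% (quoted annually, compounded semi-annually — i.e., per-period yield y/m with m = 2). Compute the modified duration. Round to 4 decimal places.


Coupon per period c = face * coupon_rate / m = 12.000000
Periods per year m = 2; per-period yield y/m = 0.031500
Number of cashflows N = 10
Cashflows (t years, CF_t, discount factor 1/(1+y/m)^(m*t), PV):
  t = 0.5000: CF_t = 12.000000, DF = 0.969462, PV = 11.633543
  t = 1.0000: CF_t = 12.000000, DF = 0.939856, PV = 11.278278
  t = 1.5000: CF_t = 12.000000, DF = 0.911155, PV = 10.933861
  t = 2.0000: CF_t = 12.000000, DF = 0.883330, PV = 10.599962
  t = 2.5000: CF_t = 12.000000, DF = 0.856355, PV = 10.276260
  t = 3.0000: CF_t = 12.000000, DF = 0.830204, PV = 9.962443
  t = 3.5000: CF_t = 12.000000, DF = 0.804851, PV = 9.658209
  t = 4.0000: CF_t = 12.000000, DF = 0.780272, PV = 9.363267
  t = 4.5000: CF_t = 12.000000, DF = 0.756444, PV = 9.077331
  t = 5.0000: CF_t = 1012.000000, DF = 0.733344, PV = 742.144015
Price P = sum_t PV_t = 834.927169
First compute Macaulay numerator sum_t t * PV_t:
  t * PV_t at t = 0.5000: 5.816772
  t * PV_t at t = 1.0000: 11.278278
  t * PV_t at t = 1.5000: 16.400792
  t * PV_t at t = 2.0000: 21.199924
  t * PV_t at t = 2.5000: 25.690650
  t * PV_t at t = 3.0000: 29.887329
  t * PV_t at t = 3.5000: 33.803733
  t * PV_t at t = 4.0000: 37.453066
  t * PV_t at t = 4.5000: 40.847988
  t * PV_t at t = 5.0000: 3710.720075
Macaulay duration D = 3933.098607 / 834.927169 = 4.710709
Modified duration = D / (1 + y/m) = 4.710709 / (1 + 0.031500) = 4.566853

Answer: Modified duration = 4.5669


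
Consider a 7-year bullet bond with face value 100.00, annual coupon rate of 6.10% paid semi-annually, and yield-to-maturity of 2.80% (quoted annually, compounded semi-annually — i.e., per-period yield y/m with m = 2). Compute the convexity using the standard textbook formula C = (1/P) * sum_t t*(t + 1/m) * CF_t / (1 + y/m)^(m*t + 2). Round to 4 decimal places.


Answer: Convexity = 40.7031

Derivation:
Coupon per period c = face * coupon_rate / m = 3.050000
Periods per year m = 2; per-period yield y/m = 0.014000
Number of cashflows N = 14
Cashflows (t years, CF_t, discount factor 1/(1+y/m)^(m*t), PV):
  t = 0.5000: CF_t = 3.050000, DF = 0.986193, PV = 3.007890
  t = 1.0000: CF_t = 3.050000, DF = 0.972577, PV = 2.966360
  t = 1.5000: CF_t = 3.050000, DF = 0.959149, PV = 2.925405
  t = 2.0000: CF_t = 3.050000, DF = 0.945906, PV = 2.885015
  t = 2.5000: CF_t = 3.050000, DF = 0.932847, PV = 2.845182
  t = 3.0000: CF_t = 3.050000, DF = 0.919967, PV = 2.805899
  t = 3.5000: CF_t = 3.050000, DF = 0.907265, PV = 2.767159
  t = 4.0000: CF_t = 3.050000, DF = 0.894739, PV = 2.728954
  t = 4.5000: CF_t = 3.050000, DF = 0.882386, PV = 2.691276
  t = 5.0000: CF_t = 3.050000, DF = 0.870203, PV = 2.654118
  t = 5.5000: CF_t = 3.050000, DF = 0.858188, PV = 2.617474
  t = 6.0000: CF_t = 3.050000, DF = 0.846339, PV = 2.581335
  t = 6.5000: CF_t = 3.050000, DF = 0.834654, PV = 2.545695
  t = 7.0000: CF_t = 103.050000, DF = 0.823130, PV = 84.823585
Price P = sum_t PV_t = 120.845348
Convexity numerator sum_t t*(t + 1/m) * CF_t / (1+y/m)^(m*t + 2):
  t = 0.5000: term = 1.462702
  t = 1.0000: term = 4.327522
  t = 1.5000: term = 8.535546
  t = 2.0000: term = 14.029497
  t = 2.5000: term = 20.753694
  t = 3.0000: term = 28.654016
  t = 3.5000: term = 37.677865
  t = 4.0000: term = 47.774131
  t = 4.5000: term = 58.893159
  t = 5.0000: term = 70.986714
  t = 5.5000: term = 84.007946
  t = 6.0000: term = 97.911359
  t = 6.5000: term = 112.652779
  t = 7.0000: term = 4331.118034
Convexity = (1/P) * sum = 4918.784965 / 120.845348 = 40.703139


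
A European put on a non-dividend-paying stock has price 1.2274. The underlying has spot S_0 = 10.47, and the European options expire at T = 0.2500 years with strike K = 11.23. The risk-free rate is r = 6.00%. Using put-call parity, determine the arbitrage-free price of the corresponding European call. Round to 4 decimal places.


Put-call parity: C - P = S_0 * exp(-qT) - K * exp(-rT).
S_0 * exp(-qT) = 10.4700 * 1.00000000 = 10.47000000
K * exp(-rT) = 11.2300 * 0.98511194 = 11.06280708
C = P + S*exp(-qT) - K*exp(-rT)
C = 1.2274 + 10.47000000 - 11.06280708 = 0.6346

Answer: Call price = 0.6346


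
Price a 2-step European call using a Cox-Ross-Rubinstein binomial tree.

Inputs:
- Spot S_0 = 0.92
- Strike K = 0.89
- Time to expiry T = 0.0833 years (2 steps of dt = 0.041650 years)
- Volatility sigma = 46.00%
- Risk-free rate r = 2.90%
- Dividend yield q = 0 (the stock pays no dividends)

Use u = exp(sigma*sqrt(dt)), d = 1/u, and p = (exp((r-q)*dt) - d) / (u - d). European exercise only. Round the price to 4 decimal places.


dt = T/N = 0.041650
u = exp(sigma*sqrt(dt)) = 1.098426; d = 1/u = 0.910394
p = (exp((r-q)*dt) - d) / (u - d) = 0.482975
Discount per step: exp(-r*dt) = 0.998793
Stock lattice S(k, i) with i counting down-moves:
  k=0: S(0,0) = 0.9200
  k=1: S(1,0) = 1.0106; S(1,1) = 0.8376
  k=2: S(2,0) = 1.1100; S(2,1) = 0.9200; S(2,2) = 0.7625
Terminal payoffs V(N, i) = max(S_T - K, 0):
  V(2,0) = 0.220017; V(2,1) = 0.030000; V(2,2) = 0.000000
Backward induction: V(k, i) = exp(-r*dt) * [p * V(k+1, i) + (1-p) * V(k+1, i+1)].
  V(1,0) = exp(-r*dt) * [p*0.220017 + (1-p)*0.030000] = 0.121626
  V(1,1) = exp(-r*dt) * [p*0.030000 + (1-p)*0.000000] = 0.014472
  V(0,0) = exp(-r*dt) * [p*0.121626 + (1-p)*0.014472] = 0.066145

Answer: Price = V(0,0) = 0.0661


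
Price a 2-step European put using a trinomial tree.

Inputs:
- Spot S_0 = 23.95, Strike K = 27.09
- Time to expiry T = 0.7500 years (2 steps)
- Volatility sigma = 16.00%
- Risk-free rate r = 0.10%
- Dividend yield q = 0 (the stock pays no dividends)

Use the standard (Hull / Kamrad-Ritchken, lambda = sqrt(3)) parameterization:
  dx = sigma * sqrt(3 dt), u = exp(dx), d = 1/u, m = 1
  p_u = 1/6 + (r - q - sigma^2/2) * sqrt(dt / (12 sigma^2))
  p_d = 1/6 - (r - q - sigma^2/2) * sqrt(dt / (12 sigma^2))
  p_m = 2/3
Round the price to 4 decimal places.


Answer: Price = V(0,0) = 3.5384

Derivation:
dt = T/N = 0.375000; dx = sigma*sqrt(3*dt) = 0.169706
u = exp(dx) = 1.184956; d = 1/u = 0.843913
p_u = 0.153629, p_m = 0.666667, p_d = 0.179704
Discount per step: exp(-r*dt) = 0.999625
Stock lattice S(k, j) with j the centered position index:
  k=0: S(0,+0) = 23.9500
  k=1: S(1,-1) = 20.2117; S(1,+0) = 23.9500; S(1,+1) = 28.3797
  k=2: S(2,-2) = 17.0569; S(2,-1) = 20.2117; S(2,+0) = 23.9500; S(2,+1) = 28.3797; S(2,+2) = 33.6287
Terminal payoffs V(N, j) = max(K - S_T, 0):
  V(2,-2) = 10.033062; V(2,-1) = 6.878279; V(2,+0) = 3.140000; V(2,+1) = 0.000000; V(2,+2) = 0.000000
Backward induction: V(k, j) = exp(-r*dt) * [p_u * V(k+1, j+1) + p_m * V(k+1, j) + p_d * V(k+1, j-1)]
  V(1,-1) = exp(-r*dt) * [p_u*3.140000 + p_m*6.878279 + p_d*10.033062] = 6.868320
  V(1,+0) = exp(-r*dt) * [p_u*0.000000 + p_m*3.140000 + p_d*6.878279] = 3.328139
  V(1,+1) = exp(-r*dt) * [p_u*0.000000 + p_m*0.000000 + p_d*3.140000] = 0.564059
  V(0,+0) = exp(-r*dt) * [p_u*0.564059 + p_m*3.328139 + p_d*6.868320] = 3.538352


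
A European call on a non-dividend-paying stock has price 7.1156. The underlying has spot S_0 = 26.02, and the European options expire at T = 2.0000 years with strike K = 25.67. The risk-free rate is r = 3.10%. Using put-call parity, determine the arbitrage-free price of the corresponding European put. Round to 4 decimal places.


Answer: Put price = 5.2224

Derivation:
Put-call parity: C - P = S_0 * exp(-qT) - K * exp(-rT).
S_0 * exp(-qT) = 26.0200 * 1.00000000 = 26.02000000
K * exp(-rT) = 25.6700 * 0.93988289 = 24.12679370
P = C - S*exp(-qT) + K*exp(-rT)
P = 7.1156 - 26.02000000 + 24.12679370 = 5.2224


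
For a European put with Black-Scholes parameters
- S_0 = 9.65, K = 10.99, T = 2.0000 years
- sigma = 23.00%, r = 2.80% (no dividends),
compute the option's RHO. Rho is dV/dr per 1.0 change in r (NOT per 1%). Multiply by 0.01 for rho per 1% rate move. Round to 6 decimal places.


Answer: Rho = -13.546630

Derivation:
d1 = -0.0649549921; d2 = -0.3902241114
phi(d1) = 0.3981015686; exp(-qT) = 1.0000000000; exp(-rT) = 0.9455391359
N(-d2) = 0.6518145831
Rho = -K*T*exp(-rT)*N(-d2) = -10.9900 * 2.0000 * 0.9455391359 * 0.6518145831 = -13.546630


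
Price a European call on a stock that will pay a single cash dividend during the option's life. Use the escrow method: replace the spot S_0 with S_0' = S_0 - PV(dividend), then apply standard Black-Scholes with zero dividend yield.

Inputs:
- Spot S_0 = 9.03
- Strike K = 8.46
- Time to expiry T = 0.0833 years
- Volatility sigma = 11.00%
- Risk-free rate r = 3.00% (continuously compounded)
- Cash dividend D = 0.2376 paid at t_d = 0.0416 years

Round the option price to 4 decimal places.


Answer: Price = 0.3664

Derivation:
PV(D) = D * exp(-r * t_d) = 0.2376 * 0.99875278 = 0.23730366
S_0' = S_0 - PV(D) = 9.0300 - 0.23730366 = 8.79269634
d1 = (ln(S_0'/K) + (r + sigma^2/2)*T) / (sigma*sqrt(T)) = 1.30954140
d2 = d1 - sigma*sqrt(T) = 1.27779349
exp(-rT) = 0.99750412
N(d1) = 0.90482449; N(d2) = 0.89933887
C = S_0' * N(d1) - K * exp(-rT) * N(d2) = 8.79269634 * 0.90482449 - 8.4600 * 0.99750412 * 0.89933887 = 0.3664


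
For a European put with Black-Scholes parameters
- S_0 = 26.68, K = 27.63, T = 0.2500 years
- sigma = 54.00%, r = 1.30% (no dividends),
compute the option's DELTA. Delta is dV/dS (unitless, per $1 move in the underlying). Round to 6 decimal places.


d1 = 0.0174521560; d2 = -0.2525478440
phi(d1) = 0.3988815306; exp(-qT) = 1.0000000000; exp(-rT) = 0.9967552755
N(-d1) = 0.4930379505
Delta = -exp(-qT) * N(-d1) = -1.0000000000 * 0.4930379505 = -0.493038

Answer: Delta = -0.493038


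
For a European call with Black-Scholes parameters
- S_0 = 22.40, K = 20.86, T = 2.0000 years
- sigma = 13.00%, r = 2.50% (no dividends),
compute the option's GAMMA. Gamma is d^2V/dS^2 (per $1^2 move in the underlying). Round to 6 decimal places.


Answer: Gamma = 0.073052

Derivation:
d1 = 0.7513146037; d2 = 0.5674668406
phi(d1) = 0.3008404112; exp(-qT) = 1.0000000000; exp(-rT) = 0.9512294245
Gamma = exp(-qT) * phi(d1) / (S * sigma * sqrt(T)) = 1.0000000000 * 0.3008404112 / (22.4000 * 0.1300 * 1.4142135624) = 0.073052


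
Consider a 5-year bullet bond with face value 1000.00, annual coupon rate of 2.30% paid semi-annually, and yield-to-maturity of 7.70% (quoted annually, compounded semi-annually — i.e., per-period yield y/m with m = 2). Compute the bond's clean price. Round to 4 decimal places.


Answer: Price = 779.3613

Derivation:
Coupon per period c = face * coupon_rate / m = 11.500000
Periods per year m = 2; per-period yield y/m = 0.038500
Number of cashflows N = 10
Cashflows (t years, CF_t, discount factor 1/(1+y/m)^(m*t), PV):
  t = 0.5000: CF_t = 11.500000, DF = 0.962927, PV = 11.073664
  t = 1.0000: CF_t = 11.500000, DF = 0.927229, PV = 10.663133
  t = 1.5000: CF_t = 11.500000, DF = 0.892854, PV = 10.267822
  t = 2.0000: CF_t = 11.500000, DF = 0.859754, PV = 9.887166
  t = 2.5000: CF_t = 11.500000, DF = 0.827880, PV = 9.520622
  t = 3.0000: CF_t = 11.500000, DF = 0.797188, PV = 9.167667
  t = 3.5000: CF_t = 11.500000, DF = 0.767635, PV = 8.827797
  t = 4.0000: CF_t = 11.500000, DF = 0.739176, PV = 8.500527
  t = 4.5000: CF_t = 11.500000, DF = 0.711773, PV = 8.185389
  t = 5.0000: CF_t = 1011.500000, DF = 0.685386, PV = 693.267559
Price P = sum_t PV_t = 779.361347


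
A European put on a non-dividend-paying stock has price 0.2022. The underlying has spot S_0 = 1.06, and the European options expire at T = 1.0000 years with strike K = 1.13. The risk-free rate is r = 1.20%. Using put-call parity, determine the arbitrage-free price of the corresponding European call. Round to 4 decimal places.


Answer: Call price = 0.1457

Derivation:
Put-call parity: C - P = S_0 * exp(-qT) - K * exp(-rT).
S_0 * exp(-qT) = 1.0600 * 1.00000000 = 1.06000000
K * exp(-rT) = 1.1300 * 0.98807171 = 1.11652104
C = P + S*exp(-qT) - K*exp(-rT)
C = 0.2022 + 1.06000000 - 1.11652104 = 0.1457


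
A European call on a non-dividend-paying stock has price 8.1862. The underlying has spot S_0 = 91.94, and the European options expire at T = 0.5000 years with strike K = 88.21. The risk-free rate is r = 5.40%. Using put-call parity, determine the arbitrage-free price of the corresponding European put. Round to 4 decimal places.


Put-call parity: C - P = S_0 * exp(-qT) - K * exp(-rT).
S_0 * exp(-qT) = 91.9400 * 1.00000000 = 91.94000000
K * exp(-rT) = 88.2100 * 0.97336124 = 85.86019511
P = C - S*exp(-qT) + K*exp(-rT)
P = 8.1862 - 91.94000000 + 85.86019511 = 2.1064

Answer: Put price = 2.1064


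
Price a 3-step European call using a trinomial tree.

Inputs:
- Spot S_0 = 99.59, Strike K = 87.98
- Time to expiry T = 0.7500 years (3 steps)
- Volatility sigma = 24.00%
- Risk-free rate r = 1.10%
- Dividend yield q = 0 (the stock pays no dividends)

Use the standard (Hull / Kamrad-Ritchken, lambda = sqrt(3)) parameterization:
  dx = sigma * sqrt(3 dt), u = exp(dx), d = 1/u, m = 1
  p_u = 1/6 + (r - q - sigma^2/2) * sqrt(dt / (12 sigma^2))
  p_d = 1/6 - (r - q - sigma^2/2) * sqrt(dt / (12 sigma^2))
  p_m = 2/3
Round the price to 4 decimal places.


dt = T/N = 0.250000; dx = sigma*sqrt(3*dt) = 0.207846
u = exp(dx) = 1.231024; d = 1/u = 0.812332
p_u = 0.155962, p_m = 0.666667, p_d = 0.177372
Discount per step: exp(-r*dt) = 0.997254
Stock lattice S(k, j) with j the centered position index:
  k=0: S(0,+0) = 99.5900
  k=1: S(1,-1) = 80.9001; S(1,+0) = 99.5900; S(1,+1) = 122.5976
  k=2: S(2,-2) = 65.7178; S(2,-1) = 80.9001; S(2,+0) = 99.5900; S(2,+1) = 122.5976; S(2,+2) = 150.9206
  k=3: S(3,-3) = 53.3847; S(3,-2) = 65.7178; S(3,-1) = 80.9001; S(3,+0) = 99.5900; S(3,+1) = 122.5976; S(3,+2) = 150.9206; S(3,+3) = 185.7868
Terminal payoffs V(N, j) = max(S_T - K, 0):
  V(3,-3) = 0.000000; V(3,-2) = 0.000000; V(3,-1) = 0.000000; V(3,+0) = 11.610000; V(3,+1) = 34.617650; V(3,+2) = 62.940612; V(3,+3) = 97.806850
Backward induction: V(k, j) = exp(-r*dt) * [p_u * V(k+1, j+1) + p_m * V(k+1, j) + p_d * V(k+1, j-1)]
  V(2,-2) = exp(-r*dt) * [p_u*0.000000 + p_m*0.000000 + p_d*0.000000] = 0.000000
  V(2,-1) = exp(-r*dt) * [p_u*11.610000 + p_m*0.000000 + p_d*0.000000] = 1.805742
  V(2,+0) = exp(-r*dt) * [p_u*34.617650 + p_m*11.610000 + p_d*0.000000] = 13.102942
  V(2,+1) = exp(-r*dt) * [p_u*62.940612 + p_m*34.617650 + p_d*11.610000] = 34.858048
  V(2,+2) = exp(-r*dt) * [p_u*97.806850 + p_m*62.940612 + p_d*34.617650] = 63.180729
  V(1,-1) = exp(-r*dt) * [p_u*13.102942 + p_m*1.805742 + p_d*0.000000] = 3.238466
  V(1,+0) = exp(-r*dt) * [p_u*34.858048 + p_m*13.102942 + p_d*1.805742] = 14.452302
  V(1,+1) = exp(-r*dt) * [p_u*63.180729 + p_m*34.858048 + p_d*13.102942] = 35.319298
  V(0,+0) = exp(-r*dt) * [p_u*35.319298 + p_m*14.452302 + p_d*3.238466] = 15.674571

Answer: Price = V(0,0) = 15.6746


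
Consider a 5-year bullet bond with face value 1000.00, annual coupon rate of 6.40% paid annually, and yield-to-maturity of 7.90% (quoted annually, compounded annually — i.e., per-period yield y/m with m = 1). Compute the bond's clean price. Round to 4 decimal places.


Coupon per period c = face * coupon_rate / m = 64.000000
Periods per year m = 1; per-period yield y/m = 0.079000
Number of cashflows N = 5
Cashflows (t years, CF_t, discount factor 1/(1+y/m)^(m*t), PV):
  t = 1.0000: CF_t = 64.000000, DF = 0.926784, PV = 59.314180
  t = 2.0000: CF_t = 64.000000, DF = 0.858929, PV = 54.971436
  t = 3.0000: CF_t = 64.000000, DF = 0.796041, PV = 50.946651
  t = 4.0000: CF_t = 64.000000, DF = 0.737758, PV = 47.216544
  t = 5.0000: CF_t = 1064.000000, DF = 0.683743, PV = 727.502357
Price P = sum_t PV_t = 939.951168

Answer: Price = 939.9512


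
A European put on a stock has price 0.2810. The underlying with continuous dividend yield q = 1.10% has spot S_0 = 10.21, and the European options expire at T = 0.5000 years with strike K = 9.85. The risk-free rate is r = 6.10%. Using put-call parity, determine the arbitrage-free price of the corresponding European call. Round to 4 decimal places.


Answer: Call price = 0.8809

Derivation:
Put-call parity: C - P = S_0 * exp(-qT) - K * exp(-rT).
S_0 * exp(-qT) = 10.2100 * 0.99451510 = 10.15399914
K * exp(-rT) = 9.8500 * 0.96996043 = 9.55411026
C = P + S*exp(-qT) - K*exp(-rT)
C = 0.2810 + 10.15399914 - 9.55411026 = 0.8809


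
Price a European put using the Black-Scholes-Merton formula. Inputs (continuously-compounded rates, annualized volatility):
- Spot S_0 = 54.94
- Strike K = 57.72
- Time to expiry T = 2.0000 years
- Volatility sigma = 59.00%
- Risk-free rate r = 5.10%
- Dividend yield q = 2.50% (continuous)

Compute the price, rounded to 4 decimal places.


Answer: Price = 16.8133

Derivation:
d1 = (ln(S/K) + (r - q + 0.5*sigma^2) * T) / (sigma * sqrt(T)) = 0.42035454
d2 = d1 - sigma * sqrt(T) = -0.41403146
exp(-rT) = 0.90302955; exp(-qT) = 0.95122942
P = K * exp(-rT) * N(-d2) - S_0 * exp(-qT) * N(-d1)
N(-d1) = 0.33711324; N(-d2) = 0.66057447
P = 57.7200 * 0.90302955 * 0.66057447 - 54.9400 * 0.95122942 * 0.33711324 = 16.8133


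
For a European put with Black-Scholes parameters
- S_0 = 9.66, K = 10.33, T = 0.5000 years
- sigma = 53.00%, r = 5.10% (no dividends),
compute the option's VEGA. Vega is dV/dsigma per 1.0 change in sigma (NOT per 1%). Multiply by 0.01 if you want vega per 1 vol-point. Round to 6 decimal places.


Answer: Vega = 2.717075

Derivation:
d1 = 0.0764912496; d2 = -0.2982753444
phi(d1) = 0.3977768979; exp(-qT) = 1.0000000000; exp(-rT) = 0.9748223790
Vega = S * exp(-qT) * phi(d1) * sqrt(T) = 9.6600 * 1.0000000000 * 0.3977768979 * 0.7071067812 = 2.717075


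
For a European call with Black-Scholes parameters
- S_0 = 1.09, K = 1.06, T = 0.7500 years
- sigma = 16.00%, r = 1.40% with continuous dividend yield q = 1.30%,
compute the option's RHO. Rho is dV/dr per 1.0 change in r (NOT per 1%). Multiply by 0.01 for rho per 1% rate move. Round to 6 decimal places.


d1 = 0.2761090202; d2 = 0.1375449556
phi(d1) = 0.3840215421; exp(-qT) = 0.9902973771; exp(-rT) = 0.9895549326
N(d2) = 0.5546999695
Rho = K*T*exp(-rT)*N(d2) = 1.0600 * 0.7500 * 0.9895549326 * 0.5546999695 = 0.436380

Answer: Rho = 0.436380


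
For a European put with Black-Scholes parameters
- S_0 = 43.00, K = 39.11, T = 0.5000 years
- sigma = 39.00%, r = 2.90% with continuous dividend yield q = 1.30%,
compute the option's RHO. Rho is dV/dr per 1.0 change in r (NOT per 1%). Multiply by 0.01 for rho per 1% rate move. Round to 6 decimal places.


d1 = 0.5107375238; d2 = 0.2349658791
phi(d1) = 0.3501600504; exp(-qT) = 0.9935210793; exp(-rT) = 0.9856046187
N(-d2) = 0.4071176082
Rho = -K*T*exp(-rT)*N(-d2) = -39.1100 * 0.5000 * 0.9856046187 * 0.4071176082 = -7.846581

Answer: Rho = -7.846581


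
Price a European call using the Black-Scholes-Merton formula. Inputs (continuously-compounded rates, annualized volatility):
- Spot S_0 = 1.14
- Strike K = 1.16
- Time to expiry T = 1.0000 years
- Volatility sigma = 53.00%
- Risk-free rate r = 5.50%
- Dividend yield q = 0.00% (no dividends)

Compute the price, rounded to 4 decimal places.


Answer: Price = 0.2555

Derivation:
d1 = (ln(S/K) + (r - q + 0.5*sigma^2) * T) / (sigma * sqrt(T)) = 0.33595898
d2 = d1 - sigma * sqrt(T) = -0.19404102
exp(-rT) = 0.94648515; exp(-qT) = 1.00000000
C = S_0 * exp(-qT) * N(d1) - K * exp(-rT) * N(d2)
N(d1) = 0.63154910; N(d2) = 0.42307188
C = 1.1400 * 1.00000000 * 0.63154910 - 1.1600 * 0.94648515 * 0.42307188 = 0.2555


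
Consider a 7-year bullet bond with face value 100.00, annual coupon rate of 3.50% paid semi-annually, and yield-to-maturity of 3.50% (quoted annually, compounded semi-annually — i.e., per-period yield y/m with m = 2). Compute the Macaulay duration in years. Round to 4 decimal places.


Answer: Macaulay duration = 6.2688 years

Derivation:
Coupon per period c = face * coupon_rate / m = 1.750000
Periods per year m = 2; per-period yield y/m = 0.017500
Number of cashflows N = 14
Cashflows (t years, CF_t, discount factor 1/(1+y/m)^(m*t), PV):
  t = 0.5000: CF_t = 1.750000, DF = 0.982801, PV = 1.719902
  t = 1.0000: CF_t = 1.750000, DF = 0.965898, PV = 1.690321
  t = 1.5000: CF_t = 1.750000, DF = 0.949285, PV = 1.661249
  t = 2.0000: CF_t = 1.750000, DF = 0.932959, PV = 1.632677
  t = 2.5000: CF_t = 1.750000, DF = 0.916913, PV = 1.604597
  t = 3.0000: CF_t = 1.750000, DF = 0.901143, PV = 1.576999
  t = 3.5000: CF_t = 1.750000, DF = 0.885644, PV = 1.549877
  t = 4.0000: CF_t = 1.750000, DF = 0.870412, PV = 1.523220
  t = 4.5000: CF_t = 1.750000, DF = 0.855441, PV = 1.497022
  t = 5.0000: CF_t = 1.750000, DF = 0.840729, PV = 1.471275
  t = 5.5000: CF_t = 1.750000, DF = 0.826269, PV = 1.445971
  t = 6.0000: CF_t = 1.750000, DF = 0.812058, PV = 1.421101
  t = 6.5000: CF_t = 1.750000, DF = 0.798091, PV = 1.396660
  t = 7.0000: CF_t = 101.750000, DF = 0.784365, PV = 79.809128
Price P = sum_t PV_t = 100.000000
Macaulay numerator sum_t t * PV_t:
  t * PV_t at t = 0.5000: 0.859951
  t * PV_t at t = 1.0000: 1.690321
  t * PV_t at t = 1.5000: 2.491874
  t * PV_t at t = 2.0000: 3.265355
  t * PV_t at t = 2.5000: 4.011492
  t * PV_t at t = 3.0000: 4.730998
  t * PV_t at t = 3.5000: 5.424568
  t * PV_t at t = 4.0000: 6.092881
  t * PV_t at t = 4.5000: 6.736601
  t * PV_t at t = 5.0000: 7.356375
  t * PV_t at t = 5.5000: 7.952838
  t * PV_t at t = 6.0000: 8.526608
  t * PV_t at t = 6.5000: 9.078288
  t * PV_t at t = 7.0000: 558.663898
Macaulay duration D = (sum_t t * PV_t) / P = 626.882049 / 100.000000 = 6.268820


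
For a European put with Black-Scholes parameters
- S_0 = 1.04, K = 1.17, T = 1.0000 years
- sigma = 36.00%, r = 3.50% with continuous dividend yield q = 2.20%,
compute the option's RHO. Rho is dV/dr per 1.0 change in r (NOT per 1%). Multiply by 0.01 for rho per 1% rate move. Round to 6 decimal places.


d1 = -0.1110639879; d2 = -0.4710639879
phi(d1) = 0.3964893343; exp(-qT) = 0.9782402351; exp(-rT) = 0.9656054163
N(-d2) = 0.6812024796
Rho = -K*T*exp(-rT)*N(-d2) = -1.1700 * 1.0000 * 0.9656054163 * 0.6812024796 = -0.769594

Answer: Rho = -0.769594


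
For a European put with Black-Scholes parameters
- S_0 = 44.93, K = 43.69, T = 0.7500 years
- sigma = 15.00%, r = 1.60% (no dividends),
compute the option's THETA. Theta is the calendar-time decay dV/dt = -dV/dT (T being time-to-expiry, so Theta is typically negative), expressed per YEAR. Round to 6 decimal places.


d1 = 0.3727679728; d2 = 0.2428641622
phi(d1) = 0.3721655436; exp(-qT) = 1.0000000000; exp(-rT) = 0.9880717129
Theta = -S*exp(-qT)*phi(d1)*sigma/(2*sqrt(T)) + r*K*exp(-rT)*N(-d2) - q*S*exp(-qT)*N(-d1)
N(-d1) = 0.3546605708; N(-d2) = 0.4040553145; sqrt(T) = 0.8660254038
Term 1 = -44.9300 * 1.0000000000 * 0.3721655436 * 0.1500 / (2 * 0.8660254038) = -1.4481155345
Term 2 = 0.0160 * 43.6900 * 0.9880717129 * 0.4040553145 = 0.2790816725
Term 3 = 0 (no dividend yield, q = 0)
Theta = -1.4481155345 + (0.2790816725) + (0.0000000000) = -1.169034

Answer: Theta = -1.169034


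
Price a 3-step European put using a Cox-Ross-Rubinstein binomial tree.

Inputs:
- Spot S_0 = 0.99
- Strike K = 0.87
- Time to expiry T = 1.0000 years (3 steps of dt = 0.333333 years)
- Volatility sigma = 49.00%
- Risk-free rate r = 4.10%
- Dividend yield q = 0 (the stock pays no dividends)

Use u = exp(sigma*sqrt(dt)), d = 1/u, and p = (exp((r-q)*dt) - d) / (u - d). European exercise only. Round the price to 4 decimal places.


Answer: Price = V(0,0) = 0.1181

Derivation:
dt = T/N = 0.333333
u = exp(sigma*sqrt(dt)) = 1.326975; d = 1/u = 0.753594
p = (exp((r-q)*dt) - d) / (u - d) = 0.453741
Discount per step: exp(-r*dt) = 0.986426
Stock lattice S(k, i) with i counting down-moves:
  k=0: S(0,0) = 0.9900
  k=1: S(1,0) = 1.3137; S(1,1) = 0.7461
  k=2: S(2,0) = 1.7433; S(2,1) = 0.9900; S(2,2) = 0.5622
  k=3: S(3,0) = 2.3133; S(3,1) = 1.3137; S(3,2) = 0.7461; S(3,3) = 0.4237
Terminal payoffs V(N, i) = max(K - S_T, 0):
  V(3,0) = 0.000000; V(3,1) = 0.000000; V(3,2) = 0.123942; V(3,3) = 0.446311
Backward induction: V(k, i) = exp(-r*dt) * [p * V(k+1, i) + (1-p) * V(k+1, i+1)].
  V(2,0) = exp(-r*dt) * [p*0.000000 + (1-p)*0.000000] = 0.000000
  V(2,1) = exp(-r*dt) * [p*0.000000 + (1-p)*0.123942] = 0.066785
  V(2,2) = exp(-r*dt) * [p*0.123942 + (1-p)*0.446311] = 0.295966
  V(1,0) = exp(-r*dt) * [p*0.000000 + (1-p)*0.066785] = 0.035987
  V(1,1) = exp(-r*dt) * [p*0.066785 + (1-p)*0.295966] = 0.189371
  V(0,0) = exp(-r*dt) * [p*0.035987 + (1-p)*0.189371] = 0.118149


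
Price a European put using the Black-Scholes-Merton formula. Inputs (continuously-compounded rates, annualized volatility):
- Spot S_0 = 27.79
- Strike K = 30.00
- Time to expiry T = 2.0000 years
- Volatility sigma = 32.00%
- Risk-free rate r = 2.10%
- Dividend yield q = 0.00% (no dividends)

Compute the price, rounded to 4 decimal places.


Answer: Price = 5.5646

Derivation:
d1 = (ln(S/K) + (r - q + 0.5*sigma^2) * T) / (sigma * sqrt(T)) = 0.14999251
d2 = d1 - sigma * sqrt(T) = -0.30255583
exp(-rT) = 0.95886978; exp(-qT) = 1.00000000
P = K * exp(-rT) * N(-d2) - S_0 * exp(-qT) * N(-d1)
N(-d1) = 0.44038526; N(-d2) = 0.61888581
P = 30.0000 * 0.95886978 * 0.61888581 - 27.7900 * 1.00000000 * 0.44038526 = 5.5646


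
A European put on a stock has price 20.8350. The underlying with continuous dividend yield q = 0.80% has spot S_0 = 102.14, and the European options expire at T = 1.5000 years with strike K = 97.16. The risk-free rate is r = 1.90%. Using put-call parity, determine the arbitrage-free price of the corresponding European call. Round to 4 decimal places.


Answer: Call price = 27.3266

Derivation:
Put-call parity: C - P = S_0 * exp(-qT) - K * exp(-rT).
S_0 * exp(-qT) = 102.1400 * 0.98807171 = 100.92164475
K * exp(-rT) = 97.1600 * 0.97190229 = 94.43002690
C = P + S*exp(-qT) - K*exp(-rT)
C = 20.8350 + 100.92164475 - 94.43002690 = 27.3266


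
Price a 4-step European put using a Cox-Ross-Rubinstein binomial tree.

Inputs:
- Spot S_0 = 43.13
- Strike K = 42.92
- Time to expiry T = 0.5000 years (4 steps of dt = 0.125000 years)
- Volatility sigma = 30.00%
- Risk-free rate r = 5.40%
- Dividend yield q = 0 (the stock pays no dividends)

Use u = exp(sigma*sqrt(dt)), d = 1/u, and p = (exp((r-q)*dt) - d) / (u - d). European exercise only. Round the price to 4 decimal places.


dt = T/N = 0.125000
u = exp(sigma*sqrt(dt)) = 1.111895; d = 1/u = 0.899365
p = (exp((r-q)*dt) - d) / (u - d) = 0.505376
Discount per step: exp(-r*dt) = 0.993273
Stock lattice S(k, i) with i counting down-moves:
  k=0: S(0,0) = 43.1300
  k=1: S(1,0) = 47.9560; S(1,1) = 38.7896
  k=2: S(2,0) = 53.3221; S(2,1) = 43.1300; S(2,2) = 34.8860
  k=3: S(3,0) = 59.2886; S(3,1) = 47.9560; S(3,2) = 38.7896; S(3,3) = 31.3753
  k=4: S(4,0) = 65.9227; S(4,1) = 53.3221; S(4,2) = 43.1300; S(4,3) = 34.8860; S(4,4) = 28.2178
Terminal payoffs V(N, i) = max(K - S_T, 0):
  V(4,0) = 0.000000; V(4,1) = 0.000000; V(4,2) = 0.000000; V(4,3) = 8.033959; V(4,4) = 14.702150
Backward induction: V(k, i) = exp(-r*dt) * [p * V(k+1, i) + (1-p) * V(k+1, i+1)].
  V(3,0) = exp(-r*dt) * [p*0.000000 + (1-p)*0.000000] = 0.000000
  V(3,1) = exp(-r*dt) * [p*0.000000 + (1-p)*0.000000] = 0.000000
  V(3,2) = exp(-r*dt) * [p*0.000000 + (1-p)*8.033959] = 3.947056
  V(3,3) = exp(-r*dt) * [p*8.033959 + (1-p)*14.702150] = 11.255972
  V(2,0) = exp(-r*dt) * [p*0.000000 + (1-p)*0.000000] = 0.000000
  V(2,1) = exp(-r*dt) * [p*0.000000 + (1-p)*3.947056] = 1.939175
  V(2,2) = exp(-r*dt) * [p*3.947056 + (1-p)*11.255972] = 7.511348
  V(1,0) = exp(-r*dt) * [p*0.000000 + (1-p)*1.939175] = 0.952710
  V(1,1) = exp(-r*dt) * [p*1.939175 + (1-p)*7.511348] = 4.663719
  V(0,0) = exp(-r*dt) * [p*0.952710 + (1-p)*4.663719] = 2.769507

Answer: Price = V(0,0) = 2.7695
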